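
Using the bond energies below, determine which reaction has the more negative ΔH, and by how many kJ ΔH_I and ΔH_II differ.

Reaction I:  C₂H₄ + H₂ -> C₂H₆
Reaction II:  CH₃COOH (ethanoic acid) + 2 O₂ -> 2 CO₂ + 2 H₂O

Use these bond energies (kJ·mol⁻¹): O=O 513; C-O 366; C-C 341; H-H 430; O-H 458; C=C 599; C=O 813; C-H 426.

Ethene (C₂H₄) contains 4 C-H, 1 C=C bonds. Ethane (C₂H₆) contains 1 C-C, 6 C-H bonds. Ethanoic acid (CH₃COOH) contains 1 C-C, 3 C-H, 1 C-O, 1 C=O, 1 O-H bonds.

Reaction II, by 638 kJ

Reaction I:
  Bonds broken (reactants):
    C-H: 4 × 426 = 1704
    C=C: 1 × 599 = 599
    H-H: 1 × 430 = 430
    Σ(broken) = 2733 kJ
  Bonds formed (products):
    C-C: 1 × 341 = 341
    C-H: 6 × 426 = 2556
    Σ(formed) = 2897 kJ
  ΔH_I = 2733 − 2897 = −164 kJ
Reaction II:
  Bonds broken (reactants):
    C-C: 1 × 341 = 341
    C-H: 3 × 426 = 1278
    C-O: 1 × 366 = 366
    C=O: 1 × 813 = 813
    O-H: 1 × 458 = 458
    O=O: 2 × 513 = 1026
    Σ(broken) = 4282 kJ
  Bonds formed (products):
    C=O: 4 × 813 = 3252
    O-H: 4 × 458 = 1832
    Σ(formed) = 5084 kJ
  ΔH_II = 4282 − 5084 = −802 kJ
ΔH_I − ΔH_II = +638 kJ, so reaction II has the more negative ΔH; |ΔH_I − ΔH_II| = 638 kJ.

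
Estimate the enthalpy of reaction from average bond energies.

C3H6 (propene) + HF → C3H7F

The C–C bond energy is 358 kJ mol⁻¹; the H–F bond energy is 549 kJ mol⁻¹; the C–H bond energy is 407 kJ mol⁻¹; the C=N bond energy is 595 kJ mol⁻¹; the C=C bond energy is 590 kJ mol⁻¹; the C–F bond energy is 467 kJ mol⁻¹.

ΔH ≈ −93 kJ

Bonds broken (reactants):
  C–C: 1 × 358 = 358
  C–H: 6 × 407 = 2442
  C=C: 1 × 590 = 590
  H–F: 1 × 549 = 549
  Σ(broken) = 3939 kJ
Bonds formed (products):
  C–C: 2 × 358 = 716
  C–F: 1 × 467 = 467
  C–H: 7 × 407 = 2849
  Σ(formed) = 4032 kJ
ΔH = Σ(broken) − Σ(formed) = 3939 − 4032 = −93 kJ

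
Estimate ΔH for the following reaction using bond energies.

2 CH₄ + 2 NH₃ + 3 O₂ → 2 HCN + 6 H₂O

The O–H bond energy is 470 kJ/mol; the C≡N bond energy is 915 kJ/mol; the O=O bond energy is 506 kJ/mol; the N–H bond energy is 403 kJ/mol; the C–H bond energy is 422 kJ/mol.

ΔH ≈ −1002 kJ

Bonds broken (reactants):
  C–H: 8 × 422 = 3376
  N–H: 6 × 403 = 2418
  O=O: 3 × 506 = 1518
  Σ(broken) = 7312 kJ
Bonds formed (products):
  C≡N: 2 × 915 = 1830
  C–H: 2 × 422 = 844
  O–H: 12 × 470 = 5640
  Σ(formed) = 8314 kJ
ΔH = Σ(broken) − Σ(formed) = 7312 − 8314 = −1002 kJ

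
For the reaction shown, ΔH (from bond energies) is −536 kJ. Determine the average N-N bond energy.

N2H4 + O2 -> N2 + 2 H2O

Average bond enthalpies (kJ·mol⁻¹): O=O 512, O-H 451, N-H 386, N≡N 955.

D(N-N) ≈ 167 kJ/mol

Let D be the N-N bond energy.
Σ(broken) = 4×386 + 1×D + 1×512 = 2056 + D
Σ(formed) = 1×955 + 4×451 = 2759
ΔH = Σ(broken) − Σ(formed) = (2056 + D) − (2759) = −703 + D
Setting this equal to −536 kJ gives D = 167 kJ/mol.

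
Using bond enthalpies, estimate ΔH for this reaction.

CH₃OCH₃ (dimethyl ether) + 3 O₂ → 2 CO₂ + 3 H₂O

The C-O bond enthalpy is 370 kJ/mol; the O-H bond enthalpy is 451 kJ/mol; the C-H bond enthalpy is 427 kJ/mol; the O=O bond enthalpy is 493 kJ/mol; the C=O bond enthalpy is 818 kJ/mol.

Bonds broken (reactants):
  C-H: 6 × 427 = 2562
  C-O: 2 × 370 = 740
  O=O: 3 × 493 = 1479
  Σ(broken) = 4781 kJ
Bonds formed (products):
  C=O: 4 × 818 = 3272
  O-H: 6 × 451 = 2706
  Σ(formed) = 5978 kJ
ΔH = Σ(broken) − Σ(formed) = 4781 − 5978 = −1197 kJ

ΔH ≈ −1197 kJ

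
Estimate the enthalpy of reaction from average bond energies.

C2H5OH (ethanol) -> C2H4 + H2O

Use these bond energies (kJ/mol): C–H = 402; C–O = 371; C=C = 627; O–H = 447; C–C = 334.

Bonds broken (reactants):
  C–C: 1 × 334 = 334
  C–H: 5 × 402 = 2010
  C–O: 1 × 371 = 371
  O–H: 1 × 447 = 447
  Σ(broken) = 3162 kJ
Bonds formed (products):
  C–H: 4 × 402 = 1608
  C=C: 1 × 627 = 627
  O–H: 2 × 447 = 894
  Σ(formed) = 3129 kJ
ΔH = Σ(broken) − Σ(formed) = 3162 − 3129 = +33 kJ

ΔH ≈ +33 kJ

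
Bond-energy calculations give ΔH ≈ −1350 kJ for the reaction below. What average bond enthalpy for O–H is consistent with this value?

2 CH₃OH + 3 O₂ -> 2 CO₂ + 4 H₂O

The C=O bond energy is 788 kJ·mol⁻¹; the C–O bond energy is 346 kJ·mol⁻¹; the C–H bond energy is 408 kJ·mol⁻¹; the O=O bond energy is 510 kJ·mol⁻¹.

Let D be the O–H bond energy.
Σ(broken) = 6×408 + 2×346 + 2×D + 3×510 = 4670 + 2D
Σ(formed) = 4×788 + 8×D = 3152 + 8D
ΔH = Σ(broken) − Σ(formed) = (4670 + 2D) − (3152 + 8D) = +1518 − 6D
Setting this equal to −1350 kJ gives 6D = 2868, so D = 478 kJ/mol.

D(O–H) ≈ 478 kJ/mol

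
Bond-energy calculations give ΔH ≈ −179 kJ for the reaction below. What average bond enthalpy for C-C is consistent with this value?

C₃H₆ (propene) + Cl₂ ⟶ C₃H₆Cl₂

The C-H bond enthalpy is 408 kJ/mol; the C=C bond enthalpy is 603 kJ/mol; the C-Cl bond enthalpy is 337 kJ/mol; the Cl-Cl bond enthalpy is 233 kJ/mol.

Let D be the C-C bond energy.
Σ(broken) = 1×D + 6×408 + 1×603 + 1×233 = 3284 + D
Σ(formed) = 2×D + 2×337 + 6×408 = 3122 + 2D
ΔH = Σ(broken) − Σ(formed) = (3284 + D) − (3122 + 2D) = +162 − D
Setting this equal to −179 kJ gives D = 341 kJ/mol.

D(C-C) ≈ 341 kJ/mol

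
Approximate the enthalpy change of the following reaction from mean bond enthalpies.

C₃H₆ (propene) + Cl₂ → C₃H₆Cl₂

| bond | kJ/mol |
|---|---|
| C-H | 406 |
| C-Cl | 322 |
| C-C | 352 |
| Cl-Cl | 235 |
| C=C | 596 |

Bonds broken (reactants):
  C-C: 1 × 352 = 352
  C-H: 6 × 406 = 2436
  C=C: 1 × 596 = 596
  Cl-Cl: 1 × 235 = 235
  Σ(broken) = 3619 kJ
Bonds formed (products):
  C-C: 2 × 352 = 704
  C-Cl: 2 × 322 = 644
  C-H: 6 × 406 = 2436
  Σ(formed) = 3784 kJ
ΔH = Σ(broken) − Σ(formed) = 3619 − 3784 = −165 kJ

ΔH ≈ −165 kJ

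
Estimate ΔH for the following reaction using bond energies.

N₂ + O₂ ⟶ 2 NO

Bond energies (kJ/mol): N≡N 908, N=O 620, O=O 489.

ΔH ≈ +157 kJ

Bonds broken (reactants):
  N≡N: 1 × 908 = 908
  O=O: 1 × 489 = 489
  Σ(broken) = 1397 kJ
Bonds formed (products):
  N=O: 2 × 620 = 1240
  Σ(formed) = 1240 kJ
ΔH = Σ(broken) − Σ(formed) = 1397 − 1240 = +157 kJ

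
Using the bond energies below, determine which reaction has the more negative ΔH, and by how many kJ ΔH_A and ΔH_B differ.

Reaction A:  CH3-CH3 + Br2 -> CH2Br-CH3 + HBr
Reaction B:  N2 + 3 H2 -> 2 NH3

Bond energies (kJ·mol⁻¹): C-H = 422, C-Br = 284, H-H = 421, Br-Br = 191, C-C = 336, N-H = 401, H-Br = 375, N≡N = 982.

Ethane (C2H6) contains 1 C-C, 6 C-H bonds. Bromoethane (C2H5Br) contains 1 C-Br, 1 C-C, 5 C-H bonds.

Reaction A:
  Bonds broken (reactants):
    Br-Br: 1 × 191 = 191
    C-C: 1 × 336 = 336
    C-H: 6 × 422 = 2532
    Σ(broken) = 3059 kJ
  Bonds formed (products):
    C-Br: 1 × 284 = 284
    C-C: 1 × 336 = 336
    C-H: 5 × 422 = 2110
    H-Br: 1 × 375 = 375
    Σ(formed) = 3105 kJ
  ΔH_A = 3059 − 3105 = −46 kJ
Reaction B:
  Bonds broken (reactants):
    H-H: 3 × 421 = 1263
    N≡N: 1 × 982 = 982
    Σ(broken) = 2245 kJ
  Bonds formed (products):
    N-H: 6 × 401 = 2406
    Σ(formed) = 2406 kJ
  ΔH_B = 2245 − 2406 = −161 kJ
ΔH_A − ΔH_B = +115 kJ, so reaction B has the more negative ΔH; |ΔH_A − ΔH_B| = 115 kJ.

Reaction B, by 115 kJ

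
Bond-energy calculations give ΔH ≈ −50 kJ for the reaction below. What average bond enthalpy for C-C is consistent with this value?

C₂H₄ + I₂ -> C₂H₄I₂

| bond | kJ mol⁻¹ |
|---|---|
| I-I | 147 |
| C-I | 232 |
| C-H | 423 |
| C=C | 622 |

Let D be the C-C bond energy.
Σ(broken) = 4×423 + 1×622 + 1×147 = 2461
Σ(formed) = 1×D + 4×423 + 2×232 = 2156 + D
ΔH = Σ(broken) − Σ(formed) = (2461) − (2156 + D) = +305 − D
Setting this equal to −50 kJ gives D = 355 kJ/mol.

D(C-C) ≈ 355 kJ/mol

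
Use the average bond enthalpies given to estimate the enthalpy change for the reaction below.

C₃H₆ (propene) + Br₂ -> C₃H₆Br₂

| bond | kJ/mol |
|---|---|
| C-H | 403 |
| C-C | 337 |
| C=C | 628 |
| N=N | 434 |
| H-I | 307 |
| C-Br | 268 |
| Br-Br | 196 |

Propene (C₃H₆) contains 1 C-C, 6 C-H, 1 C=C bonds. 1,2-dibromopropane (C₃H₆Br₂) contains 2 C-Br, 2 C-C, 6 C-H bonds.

Bonds broken (reactants):
  Br-Br: 1 × 196 = 196
  C-C: 1 × 337 = 337
  C-H: 6 × 403 = 2418
  C=C: 1 × 628 = 628
  Σ(broken) = 3579 kJ
Bonds formed (products):
  C-Br: 2 × 268 = 536
  C-C: 2 × 337 = 674
  C-H: 6 × 403 = 2418
  Σ(formed) = 3628 kJ
ΔH = Σ(broken) − Σ(formed) = 3579 − 3628 = −49 kJ

ΔH ≈ −49 kJ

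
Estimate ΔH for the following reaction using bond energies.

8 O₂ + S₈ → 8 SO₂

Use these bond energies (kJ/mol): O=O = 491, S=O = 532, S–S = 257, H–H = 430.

ΔH ≈ −2528 kJ

Bonds broken (reactants):
  O=O: 8 × 491 = 3928
  S–S: 8 × 257 = 2056
  Σ(broken) = 5984 kJ
Bonds formed (products):
  S=O: 16 × 532 = 8512
  Σ(formed) = 8512 kJ
ΔH = Σ(broken) − Σ(formed) = 5984 − 8512 = −2528 kJ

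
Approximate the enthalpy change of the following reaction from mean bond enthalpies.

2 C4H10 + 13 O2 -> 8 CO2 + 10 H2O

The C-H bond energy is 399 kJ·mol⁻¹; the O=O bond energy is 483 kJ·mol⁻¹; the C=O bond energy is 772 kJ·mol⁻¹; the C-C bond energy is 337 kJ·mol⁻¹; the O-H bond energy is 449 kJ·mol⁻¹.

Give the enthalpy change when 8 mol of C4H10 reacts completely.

ΔH = −20204 kJ

Bonds broken (reactants):
  C-C: 6 × 337 = 2022
  C-H: 20 × 399 = 7980
  O=O: 13 × 483 = 6279
  Σ(broken) = 16281 kJ
Bonds formed (products):
  C=O: 16 × 772 = 12352
  O-H: 20 × 449 = 8980
  Σ(formed) = 21332 kJ
ΔH = Σ(broken) − Σ(formed) = 16281 − 21332 = −5051 kJ
For 4× the reaction as written: 4 × (−5051) = −20204 kJ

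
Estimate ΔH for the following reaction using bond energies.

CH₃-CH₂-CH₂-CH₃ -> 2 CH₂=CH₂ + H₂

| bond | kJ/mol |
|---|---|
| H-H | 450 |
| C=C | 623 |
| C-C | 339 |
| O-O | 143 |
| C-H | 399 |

ΔH ≈ +119 kJ

Bonds broken (reactants):
  C-C: 3 × 339 = 1017
  C-H: 10 × 399 = 3990
  Σ(broken) = 5007 kJ
Bonds formed (products):
  C-H: 8 × 399 = 3192
  C=C: 2 × 623 = 1246
  H-H: 1 × 450 = 450
  Σ(formed) = 4888 kJ
ΔH = Σ(broken) − Σ(formed) = 5007 − 4888 = +119 kJ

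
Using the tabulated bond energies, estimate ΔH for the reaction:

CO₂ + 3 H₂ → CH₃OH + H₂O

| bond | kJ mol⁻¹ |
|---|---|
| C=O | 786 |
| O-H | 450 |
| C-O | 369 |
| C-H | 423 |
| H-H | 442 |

Bonds broken (reactants):
  C=O: 2 × 786 = 1572
  H-H: 3 × 442 = 1326
  Σ(broken) = 2898 kJ
Bonds formed (products):
  C-H: 3 × 423 = 1269
  C-O: 1 × 369 = 369
  O-H: 3 × 450 = 1350
  Σ(formed) = 2988 kJ
ΔH = Σ(broken) − Σ(formed) = 2898 − 2988 = −90 kJ

ΔH ≈ −90 kJ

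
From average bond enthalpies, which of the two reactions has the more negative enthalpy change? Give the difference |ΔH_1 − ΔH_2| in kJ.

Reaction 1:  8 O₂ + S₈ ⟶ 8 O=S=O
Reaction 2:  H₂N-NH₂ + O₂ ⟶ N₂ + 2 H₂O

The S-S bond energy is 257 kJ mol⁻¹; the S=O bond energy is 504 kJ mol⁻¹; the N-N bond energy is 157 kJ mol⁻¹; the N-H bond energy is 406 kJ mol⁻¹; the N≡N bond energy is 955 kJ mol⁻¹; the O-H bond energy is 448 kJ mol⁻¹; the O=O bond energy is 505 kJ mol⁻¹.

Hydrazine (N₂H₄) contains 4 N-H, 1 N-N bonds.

Reaction 1:
  Bonds broken (reactants):
    O=O: 8 × 505 = 4040
    S-S: 8 × 257 = 2056
    Σ(broken) = 6096 kJ
  Bonds formed (products):
    S=O: 16 × 504 = 8064
    Σ(formed) = 8064 kJ
  ΔH_1 = 6096 − 8064 = −1968 kJ
Reaction 2:
  Bonds broken (reactants):
    N-H: 4 × 406 = 1624
    N-N: 1 × 157 = 157
    O=O: 1 × 505 = 505
    Σ(broken) = 2286 kJ
  Bonds formed (products):
    N≡N: 1 × 955 = 955
    O-H: 4 × 448 = 1792
    Σ(formed) = 2747 kJ
  ΔH_2 = 2286 − 2747 = −461 kJ
ΔH_1 − ΔH_2 = −1507 kJ, so reaction 1 has the more negative ΔH; |ΔH_1 − ΔH_2| = 1507 kJ.

Reaction 1, by 1507 kJ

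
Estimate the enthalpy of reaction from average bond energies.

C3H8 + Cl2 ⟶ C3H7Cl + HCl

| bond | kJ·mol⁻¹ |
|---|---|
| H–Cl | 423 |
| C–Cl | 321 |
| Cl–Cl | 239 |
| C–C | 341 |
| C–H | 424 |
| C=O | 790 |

ΔH ≈ −81 kJ

Bonds broken (reactants):
  C–C: 2 × 341 = 682
  C–H: 8 × 424 = 3392
  Cl–Cl: 1 × 239 = 239
  Σ(broken) = 4313 kJ
Bonds formed (products):
  C–C: 2 × 341 = 682
  C–Cl: 1 × 321 = 321
  C–H: 7 × 424 = 2968
  H–Cl: 1 × 423 = 423
  Σ(formed) = 4394 kJ
ΔH = Σ(broken) − Σ(formed) = 4313 − 4394 = −81 kJ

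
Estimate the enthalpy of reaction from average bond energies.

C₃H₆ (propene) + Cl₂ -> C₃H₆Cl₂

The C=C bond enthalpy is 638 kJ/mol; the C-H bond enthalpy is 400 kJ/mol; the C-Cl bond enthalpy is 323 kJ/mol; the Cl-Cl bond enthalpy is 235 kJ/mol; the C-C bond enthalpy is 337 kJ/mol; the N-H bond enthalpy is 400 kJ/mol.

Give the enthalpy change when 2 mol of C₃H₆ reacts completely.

Bonds broken (reactants):
  C-C: 1 × 337 = 337
  C-H: 6 × 400 = 2400
  C=C: 1 × 638 = 638
  Cl-Cl: 1 × 235 = 235
  Σ(broken) = 3610 kJ
Bonds formed (products):
  C-C: 2 × 337 = 674
  C-Cl: 2 × 323 = 646
  C-H: 6 × 400 = 2400
  Σ(formed) = 3720 kJ
ΔH = Σ(broken) − Σ(formed) = 3610 − 3720 = −110 kJ
For 2× the reaction as written: 2 × (−110) = −220 kJ

ΔH = −220 kJ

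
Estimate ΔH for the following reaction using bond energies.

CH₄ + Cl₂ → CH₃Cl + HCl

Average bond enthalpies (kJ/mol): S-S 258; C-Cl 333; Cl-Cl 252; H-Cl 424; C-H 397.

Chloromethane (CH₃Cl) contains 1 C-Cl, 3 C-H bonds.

Bonds broken (reactants):
  C-H: 4 × 397 = 1588
  Cl-Cl: 1 × 252 = 252
  Σ(broken) = 1840 kJ
Bonds formed (products):
  C-Cl: 1 × 333 = 333
  C-H: 3 × 397 = 1191
  H-Cl: 1 × 424 = 424
  Σ(formed) = 1948 kJ
ΔH = Σ(broken) − Σ(formed) = 1840 − 1948 = −108 kJ

ΔH ≈ −108 kJ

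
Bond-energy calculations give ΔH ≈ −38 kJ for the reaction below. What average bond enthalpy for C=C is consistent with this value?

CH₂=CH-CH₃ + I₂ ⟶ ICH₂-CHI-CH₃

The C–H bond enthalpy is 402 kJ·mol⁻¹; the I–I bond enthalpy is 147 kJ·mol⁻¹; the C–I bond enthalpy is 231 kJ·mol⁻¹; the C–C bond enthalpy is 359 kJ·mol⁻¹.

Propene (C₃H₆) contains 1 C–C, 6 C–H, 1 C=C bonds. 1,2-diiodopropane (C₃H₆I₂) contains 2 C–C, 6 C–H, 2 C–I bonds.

D(C=C) ≈ 636 kJ/mol

Let D be the C=C bond energy.
Σ(broken) = 1×359 + 6×402 + 1×D + 1×147 = 2918 + D
Σ(formed) = 2×359 + 6×402 + 2×231 = 3592
ΔH = Σ(broken) − Σ(formed) = (2918 + D) − (3592) = −674 + D
Setting this equal to −38 kJ gives D = 636 kJ/mol.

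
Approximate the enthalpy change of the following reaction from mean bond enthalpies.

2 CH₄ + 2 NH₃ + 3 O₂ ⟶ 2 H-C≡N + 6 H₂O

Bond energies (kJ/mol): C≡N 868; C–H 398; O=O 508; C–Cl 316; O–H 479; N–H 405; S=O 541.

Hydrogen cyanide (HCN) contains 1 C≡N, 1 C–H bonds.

Bonds broken (reactants):
  C–H: 8 × 398 = 3184
  N–H: 6 × 405 = 2430
  O=O: 3 × 508 = 1524
  Σ(broken) = 7138 kJ
Bonds formed (products):
  C≡N: 2 × 868 = 1736
  C–H: 2 × 398 = 796
  O–H: 12 × 479 = 5748
  Σ(formed) = 8280 kJ
ΔH = Σ(broken) − Σ(formed) = 7138 − 8280 = −1142 kJ

ΔH ≈ −1142 kJ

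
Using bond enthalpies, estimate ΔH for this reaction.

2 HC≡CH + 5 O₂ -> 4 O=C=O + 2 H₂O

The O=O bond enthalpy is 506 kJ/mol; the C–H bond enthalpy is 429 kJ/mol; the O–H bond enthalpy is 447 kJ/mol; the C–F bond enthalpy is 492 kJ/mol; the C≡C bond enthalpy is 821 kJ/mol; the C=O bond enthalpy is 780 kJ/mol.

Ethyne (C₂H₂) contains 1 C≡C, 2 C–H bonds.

Bonds broken (reactants):
  C≡C: 2 × 821 = 1642
  C–H: 4 × 429 = 1716
  O=O: 5 × 506 = 2530
  Σ(broken) = 5888 kJ
Bonds formed (products):
  C=O: 8 × 780 = 6240
  O–H: 4 × 447 = 1788
  Σ(formed) = 8028 kJ
ΔH = Σ(broken) − Σ(formed) = 5888 − 8028 = −2140 kJ

ΔH ≈ −2140 kJ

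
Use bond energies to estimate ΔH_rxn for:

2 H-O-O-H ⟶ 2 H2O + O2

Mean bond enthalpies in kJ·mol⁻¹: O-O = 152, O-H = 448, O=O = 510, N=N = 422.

Bonds broken (reactants):
  O-H: 4 × 448 = 1792
  O-O: 2 × 152 = 304
  Σ(broken) = 2096 kJ
Bonds formed (products):
  O-H: 4 × 448 = 1792
  O=O: 1 × 510 = 510
  Σ(formed) = 2302 kJ
ΔH = Σ(broken) − Σ(formed) = 2096 − 2302 = −206 kJ

ΔH ≈ −206 kJ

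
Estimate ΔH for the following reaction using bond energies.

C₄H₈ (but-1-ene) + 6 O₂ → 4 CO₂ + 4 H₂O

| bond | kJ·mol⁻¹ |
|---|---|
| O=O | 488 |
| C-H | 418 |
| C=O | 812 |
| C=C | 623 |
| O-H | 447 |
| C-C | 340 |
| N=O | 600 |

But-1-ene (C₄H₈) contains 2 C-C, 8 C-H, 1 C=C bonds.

ΔH ≈ −2497 kJ

Bonds broken (reactants):
  C-C: 2 × 340 = 680
  C-H: 8 × 418 = 3344
  C=C: 1 × 623 = 623
  O=O: 6 × 488 = 2928
  Σ(broken) = 7575 kJ
Bonds formed (products):
  C=O: 8 × 812 = 6496
  O-H: 8 × 447 = 3576
  Σ(formed) = 10072 kJ
ΔH = Σ(broken) − Σ(formed) = 7575 − 10072 = −2497 kJ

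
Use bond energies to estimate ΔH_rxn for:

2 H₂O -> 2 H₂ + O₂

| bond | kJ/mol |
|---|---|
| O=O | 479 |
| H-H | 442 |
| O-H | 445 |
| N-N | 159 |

ΔH ≈ +417 kJ

Bonds broken (reactants):
  O-H: 4 × 445 = 1780
  Σ(broken) = 1780 kJ
Bonds formed (products):
  H-H: 2 × 442 = 884
  O=O: 1 × 479 = 479
  Σ(formed) = 1363 kJ
ΔH = Σ(broken) − Σ(formed) = 1780 − 1363 = +417 kJ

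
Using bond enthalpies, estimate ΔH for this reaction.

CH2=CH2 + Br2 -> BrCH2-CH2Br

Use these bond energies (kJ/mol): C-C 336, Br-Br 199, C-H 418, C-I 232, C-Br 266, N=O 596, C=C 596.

Bonds broken (reactants):
  Br-Br: 1 × 199 = 199
  C-H: 4 × 418 = 1672
  C=C: 1 × 596 = 596
  Σ(broken) = 2467 kJ
Bonds formed (products):
  C-Br: 2 × 266 = 532
  C-C: 1 × 336 = 336
  C-H: 4 × 418 = 1672
  Σ(formed) = 2540 kJ
ΔH = Σ(broken) − Σ(formed) = 2467 − 2540 = −73 kJ

ΔH ≈ −73 kJ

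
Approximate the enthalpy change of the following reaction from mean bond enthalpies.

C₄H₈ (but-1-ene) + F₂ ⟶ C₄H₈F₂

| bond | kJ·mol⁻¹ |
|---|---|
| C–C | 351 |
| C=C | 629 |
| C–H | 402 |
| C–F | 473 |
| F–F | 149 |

ΔH ≈ −519 kJ

Bonds broken (reactants):
  C–C: 2 × 351 = 702
  C–H: 8 × 402 = 3216
  C=C: 1 × 629 = 629
  F–F: 1 × 149 = 149
  Σ(broken) = 4696 kJ
Bonds formed (products):
  C–C: 3 × 351 = 1053
  C–F: 2 × 473 = 946
  C–H: 8 × 402 = 3216
  Σ(formed) = 5215 kJ
ΔH = Σ(broken) − Σ(formed) = 4696 − 5215 = −519 kJ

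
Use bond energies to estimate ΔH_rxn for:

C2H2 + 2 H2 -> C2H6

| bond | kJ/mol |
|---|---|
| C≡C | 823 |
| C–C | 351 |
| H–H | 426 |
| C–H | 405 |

Bonds broken (reactants):
  C≡C: 1 × 823 = 823
  C–H: 2 × 405 = 810
  H–H: 2 × 426 = 852
  Σ(broken) = 2485 kJ
Bonds formed (products):
  C–C: 1 × 351 = 351
  C–H: 6 × 405 = 2430
  Σ(formed) = 2781 kJ
ΔH = Σ(broken) − Σ(formed) = 2485 − 2781 = −296 kJ

ΔH ≈ −296 kJ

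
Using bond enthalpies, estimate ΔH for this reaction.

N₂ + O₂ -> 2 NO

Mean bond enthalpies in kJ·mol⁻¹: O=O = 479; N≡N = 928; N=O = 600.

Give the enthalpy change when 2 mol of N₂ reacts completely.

ΔH = +414 kJ

Bonds broken (reactants):
  N≡N: 1 × 928 = 928
  O=O: 1 × 479 = 479
  Σ(broken) = 1407 kJ
Bonds formed (products):
  N=O: 2 × 600 = 1200
  Σ(formed) = 1200 kJ
ΔH = Σ(broken) − Σ(formed) = 1407 − 1200 = +207 kJ
For 2× the reaction as written: 2 × (+207) = +414 kJ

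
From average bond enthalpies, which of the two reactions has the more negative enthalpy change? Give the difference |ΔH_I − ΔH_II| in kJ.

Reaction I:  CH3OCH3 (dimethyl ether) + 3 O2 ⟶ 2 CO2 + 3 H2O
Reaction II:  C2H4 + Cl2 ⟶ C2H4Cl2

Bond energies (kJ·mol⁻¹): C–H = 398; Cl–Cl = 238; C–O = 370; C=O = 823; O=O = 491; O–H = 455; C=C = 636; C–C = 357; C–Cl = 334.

Reaction I, by 1270 kJ

Reaction I:
  Bonds broken (reactants):
    C–H: 6 × 398 = 2388
    C–O: 2 × 370 = 740
    O=O: 3 × 491 = 1473
    Σ(broken) = 4601 kJ
  Bonds formed (products):
    C=O: 4 × 823 = 3292
    O–H: 6 × 455 = 2730
    Σ(formed) = 6022 kJ
  ΔH_I = 4601 − 6022 = −1421 kJ
Reaction II:
  Bonds broken (reactants):
    C–H: 4 × 398 = 1592
    C=C: 1 × 636 = 636
    Cl–Cl: 1 × 238 = 238
    Σ(broken) = 2466 kJ
  Bonds formed (products):
    C–C: 1 × 357 = 357
    C–Cl: 2 × 334 = 668
    C–H: 4 × 398 = 1592
    Σ(formed) = 2617 kJ
  ΔH_II = 2466 − 2617 = −151 kJ
ΔH_I − ΔH_II = −1270 kJ, so reaction I has the more negative ΔH; |ΔH_I − ΔH_II| = 1270 kJ.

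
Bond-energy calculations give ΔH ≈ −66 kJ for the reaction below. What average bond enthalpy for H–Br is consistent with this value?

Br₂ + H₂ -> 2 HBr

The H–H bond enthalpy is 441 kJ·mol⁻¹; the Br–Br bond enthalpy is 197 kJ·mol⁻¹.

D(H–Br) ≈ 352 kJ/mol

Let D be the H–Br bond energy.
Σ(broken) = 1×197 + 1×441 = 638
Σ(formed) = 2×D = 2D
ΔH = Σ(broken) − Σ(formed) = (638) − (2D) = +638 − 2D
Setting this equal to −66 kJ gives 2D = 704, so D = 352 kJ/mol.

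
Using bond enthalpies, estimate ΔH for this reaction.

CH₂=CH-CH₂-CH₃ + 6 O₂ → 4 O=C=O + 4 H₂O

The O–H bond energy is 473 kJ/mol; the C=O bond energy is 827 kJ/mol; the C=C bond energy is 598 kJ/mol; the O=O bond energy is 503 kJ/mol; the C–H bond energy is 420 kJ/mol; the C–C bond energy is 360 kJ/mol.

ΔH ≈ −2704 kJ

Bonds broken (reactants):
  C–C: 2 × 360 = 720
  C–H: 8 × 420 = 3360
  C=C: 1 × 598 = 598
  O=O: 6 × 503 = 3018
  Σ(broken) = 7696 kJ
Bonds formed (products):
  C=O: 8 × 827 = 6616
  O–H: 8 × 473 = 3784
  Σ(formed) = 10400 kJ
ΔH = Σ(broken) − Σ(formed) = 7696 − 10400 = −2704 kJ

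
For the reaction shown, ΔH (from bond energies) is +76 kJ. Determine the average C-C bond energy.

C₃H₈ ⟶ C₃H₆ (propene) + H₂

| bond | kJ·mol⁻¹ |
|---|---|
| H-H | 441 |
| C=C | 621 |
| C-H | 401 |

D(C-C) ≈ 336 kJ/mol

Let D be the C-C bond energy.
Σ(broken) = 2×D + 8×401 = 3208 + 2D
Σ(formed) = 1×D + 6×401 + 1×621 + 1×441 = 3468 + D
ΔH = Σ(broken) − Σ(formed) = (3208 + 2D) − (3468 + D) = −260 + D
Setting this equal to +76 kJ gives D = 336 kJ/mol.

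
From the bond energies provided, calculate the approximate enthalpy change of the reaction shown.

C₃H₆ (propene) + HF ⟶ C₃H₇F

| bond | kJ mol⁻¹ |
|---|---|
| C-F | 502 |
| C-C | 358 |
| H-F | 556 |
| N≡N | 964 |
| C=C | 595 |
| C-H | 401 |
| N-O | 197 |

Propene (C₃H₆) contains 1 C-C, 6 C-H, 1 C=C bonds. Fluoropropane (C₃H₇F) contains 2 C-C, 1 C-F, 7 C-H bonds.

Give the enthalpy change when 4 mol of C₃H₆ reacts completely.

ΔH = −440 kJ

Bonds broken (reactants):
  C-C: 1 × 358 = 358
  C-H: 6 × 401 = 2406
  C=C: 1 × 595 = 595
  H-F: 1 × 556 = 556
  Σ(broken) = 3915 kJ
Bonds formed (products):
  C-C: 2 × 358 = 716
  C-F: 1 × 502 = 502
  C-H: 7 × 401 = 2807
  Σ(formed) = 4025 kJ
ΔH = Σ(broken) − Σ(formed) = 3915 − 4025 = −110 kJ
For 4× the reaction as written: 4 × (−110) = −440 kJ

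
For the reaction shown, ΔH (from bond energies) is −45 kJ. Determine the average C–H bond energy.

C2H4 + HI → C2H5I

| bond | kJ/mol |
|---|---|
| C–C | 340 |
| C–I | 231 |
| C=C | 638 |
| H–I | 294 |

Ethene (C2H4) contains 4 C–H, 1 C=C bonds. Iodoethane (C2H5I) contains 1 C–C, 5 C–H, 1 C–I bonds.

D(C–H) ≈ 406 kJ/mol

Let D be the C–H bond energy.
Σ(broken) = 4×D + 1×638 + 1×294 = 932 + 4D
Σ(formed) = 1×340 + 5×D + 1×231 = 571 + 5D
ΔH = Σ(broken) − Σ(formed) = (932 + 4D) − (571 + 5D) = +361 − D
Setting this equal to −45 kJ gives D = 406 kJ/mol.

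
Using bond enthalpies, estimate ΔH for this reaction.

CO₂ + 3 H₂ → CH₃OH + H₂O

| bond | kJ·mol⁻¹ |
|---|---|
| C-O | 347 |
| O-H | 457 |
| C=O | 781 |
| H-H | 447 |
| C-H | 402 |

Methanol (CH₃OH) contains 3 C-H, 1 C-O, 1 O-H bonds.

ΔH ≈ −21 kJ

Bonds broken (reactants):
  C=O: 2 × 781 = 1562
  H-H: 3 × 447 = 1341
  Σ(broken) = 2903 kJ
Bonds formed (products):
  C-H: 3 × 402 = 1206
  C-O: 1 × 347 = 347
  O-H: 3 × 457 = 1371
  Σ(formed) = 2924 kJ
ΔH = Σ(broken) − Σ(formed) = 2903 − 2924 = −21 kJ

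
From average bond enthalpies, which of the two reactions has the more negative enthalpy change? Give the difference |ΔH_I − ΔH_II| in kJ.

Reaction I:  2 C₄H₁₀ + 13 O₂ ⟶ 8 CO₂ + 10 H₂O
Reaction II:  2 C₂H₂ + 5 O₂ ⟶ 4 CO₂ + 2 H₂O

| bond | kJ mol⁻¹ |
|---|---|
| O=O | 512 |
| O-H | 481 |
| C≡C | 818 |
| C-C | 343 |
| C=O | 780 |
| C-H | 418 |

Reaction I:
  Bonds broken (reactants):
    C-C: 6 × 343 = 2058
    C-H: 20 × 418 = 8360
    O=O: 13 × 512 = 6656
    Σ(broken) = 17074 kJ
  Bonds formed (products):
    C=O: 16 × 780 = 12480
    O-H: 20 × 481 = 9620
    Σ(formed) = 22100 kJ
  ΔH_I = 17074 − 22100 = −5026 kJ
Reaction II:
  Bonds broken (reactants):
    C≡C: 2 × 818 = 1636
    C-H: 4 × 418 = 1672
    O=O: 5 × 512 = 2560
    Σ(broken) = 5868 kJ
  Bonds formed (products):
    C=O: 8 × 780 = 6240
    O-H: 4 × 481 = 1924
    Σ(formed) = 8164 kJ
  ΔH_II = 5868 − 8164 = −2296 kJ
ΔH_I − ΔH_II = −2730 kJ, so reaction I has the more negative ΔH; |ΔH_I − ΔH_II| = 2730 kJ.

Reaction I, by 2730 kJ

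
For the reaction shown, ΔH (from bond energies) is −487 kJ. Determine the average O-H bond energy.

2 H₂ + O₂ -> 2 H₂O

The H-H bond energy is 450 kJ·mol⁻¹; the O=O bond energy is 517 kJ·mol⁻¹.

Let D be the O-H bond energy.
Σ(broken) = 2×450 + 1×517 = 1417
Σ(formed) = 4×D = 4D
ΔH = Σ(broken) − Σ(formed) = (1417) − (4D) = +1417 − 4D
Setting this equal to −487 kJ gives 4D = 1904, so D = 476 kJ/mol.

D(O-H) ≈ 476 kJ/mol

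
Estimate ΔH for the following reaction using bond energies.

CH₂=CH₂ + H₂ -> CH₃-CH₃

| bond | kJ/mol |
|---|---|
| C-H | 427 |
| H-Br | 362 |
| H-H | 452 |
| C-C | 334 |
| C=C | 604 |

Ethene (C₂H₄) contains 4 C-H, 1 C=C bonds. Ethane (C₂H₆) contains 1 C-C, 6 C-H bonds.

Bonds broken (reactants):
  C-H: 4 × 427 = 1708
  C=C: 1 × 604 = 604
  H-H: 1 × 452 = 452
  Σ(broken) = 2764 kJ
Bonds formed (products):
  C-C: 1 × 334 = 334
  C-H: 6 × 427 = 2562
  Σ(formed) = 2896 kJ
ΔH = Σ(broken) − Σ(formed) = 2764 − 2896 = −132 kJ

ΔH ≈ −132 kJ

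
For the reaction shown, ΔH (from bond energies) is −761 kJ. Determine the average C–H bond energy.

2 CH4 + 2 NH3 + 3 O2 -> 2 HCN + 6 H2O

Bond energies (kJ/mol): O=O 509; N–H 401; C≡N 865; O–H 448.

Let D be the C–H bond energy.
Σ(broken) = 8×D + 6×401 + 3×509 = 3933 + 8D
Σ(formed) = 2×865 + 2×D + 12×448 = 7106 + 2D
ΔH = Σ(broken) − Σ(formed) = (3933 + 8D) − (7106 + 2D) = −3173 + 6D
Setting this equal to −761 kJ gives 6D = 2412, so D = 402 kJ/mol.

D(C–H) ≈ 402 kJ/mol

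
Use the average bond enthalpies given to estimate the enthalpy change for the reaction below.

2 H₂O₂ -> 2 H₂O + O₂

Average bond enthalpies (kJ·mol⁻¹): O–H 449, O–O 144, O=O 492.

Bonds broken (reactants):
  O–H: 4 × 449 = 1796
  O–O: 2 × 144 = 288
  Σ(broken) = 2084 kJ
Bonds formed (products):
  O–H: 4 × 449 = 1796
  O=O: 1 × 492 = 492
  Σ(formed) = 2288 kJ
ΔH = Σ(broken) − Σ(formed) = 2084 − 2288 = −204 kJ

ΔH ≈ −204 kJ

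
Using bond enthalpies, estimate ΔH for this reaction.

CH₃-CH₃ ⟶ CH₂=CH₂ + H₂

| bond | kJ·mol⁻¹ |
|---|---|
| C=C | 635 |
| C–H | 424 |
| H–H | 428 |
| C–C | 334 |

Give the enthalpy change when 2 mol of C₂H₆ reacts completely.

ΔH = +238 kJ

Bonds broken (reactants):
  C–C: 1 × 334 = 334
  C–H: 6 × 424 = 2544
  Σ(broken) = 2878 kJ
Bonds formed (products):
  C–H: 4 × 424 = 1696
  C=C: 1 × 635 = 635
  H–H: 1 × 428 = 428
  Σ(formed) = 2759 kJ
ΔH = Σ(broken) − Σ(formed) = 2878 − 2759 = +119 kJ
For 2× the reaction as written: 2 × (+119) = +238 kJ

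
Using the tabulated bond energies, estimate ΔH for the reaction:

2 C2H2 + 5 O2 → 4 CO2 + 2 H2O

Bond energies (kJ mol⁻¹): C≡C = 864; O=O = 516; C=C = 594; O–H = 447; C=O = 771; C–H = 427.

Bonds broken (reactants):
  C≡C: 2 × 864 = 1728
  C–H: 4 × 427 = 1708
  O=O: 5 × 516 = 2580
  Σ(broken) = 6016 kJ
Bonds formed (products):
  C=O: 8 × 771 = 6168
  O–H: 4 × 447 = 1788
  Σ(formed) = 7956 kJ
ΔH = Σ(broken) − Σ(formed) = 6016 − 7956 = −1940 kJ

ΔH ≈ −1940 kJ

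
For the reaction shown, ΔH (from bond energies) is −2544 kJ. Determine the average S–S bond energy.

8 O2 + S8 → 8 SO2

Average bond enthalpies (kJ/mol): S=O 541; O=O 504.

Let D be the S–S bond energy.
Σ(broken) = 8×504 + 8×D = 4032 + 8D
Σ(formed) = 16×541 = 8656
ΔH = Σ(broken) − Σ(formed) = (4032 + 8D) − (8656) = −4624 + 8D
Setting this equal to −2544 kJ gives 8D = 2080, so D = 260 kJ/mol.

D(S–S) ≈ 260 kJ/mol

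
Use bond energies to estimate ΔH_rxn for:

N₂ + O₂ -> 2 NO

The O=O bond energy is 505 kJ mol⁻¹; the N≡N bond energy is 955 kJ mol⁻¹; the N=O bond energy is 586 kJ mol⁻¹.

Bonds broken (reactants):
  N≡N: 1 × 955 = 955
  O=O: 1 × 505 = 505
  Σ(broken) = 1460 kJ
Bonds formed (products):
  N=O: 2 × 586 = 1172
  Σ(formed) = 1172 kJ
ΔH = Σ(broken) − Σ(formed) = 1460 − 1172 = +288 kJ

ΔH ≈ +288 kJ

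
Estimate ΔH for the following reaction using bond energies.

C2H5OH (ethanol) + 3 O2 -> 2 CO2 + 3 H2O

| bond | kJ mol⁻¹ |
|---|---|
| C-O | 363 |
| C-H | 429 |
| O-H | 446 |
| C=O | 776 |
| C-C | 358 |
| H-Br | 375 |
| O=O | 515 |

ΔH ≈ −923 kJ

Bonds broken (reactants):
  C-C: 1 × 358 = 358
  C-H: 5 × 429 = 2145
  C-O: 1 × 363 = 363
  O-H: 1 × 446 = 446
  O=O: 3 × 515 = 1545
  Σ(broken) = 4857 kJ
Bonds formed (products):
  C=O: 4 × 776 = 3104
  O-H: 6 × 446 = 2676
  Σ(formed) = 5780 kJ
ΔH = Σ(broken) − Σ(formed) = 4857 − 5780 = −923 kJ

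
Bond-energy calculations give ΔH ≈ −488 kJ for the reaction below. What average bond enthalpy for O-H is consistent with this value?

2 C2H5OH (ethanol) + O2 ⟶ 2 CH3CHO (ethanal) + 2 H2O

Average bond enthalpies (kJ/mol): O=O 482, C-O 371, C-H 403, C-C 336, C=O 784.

D(O-H) ≈ 475 kJ/mol

Let D be the O-H bond energy.
Σ(broken) = 2×336 + 10×403 + 2×371 + 2×D + 1×482 = 5926 + 2D
Σ(formed) = 2×336 + 8×403 + 2×784 + 4×D = 5464 + 4D
ΔH = Σ(broken) − Σ(formed) = (5926 + 2D) − (5464 + 4D) = +462 − 2D
Setting this equal to −488 kJ gives 2D = 950, so D = 475 kJ/mol.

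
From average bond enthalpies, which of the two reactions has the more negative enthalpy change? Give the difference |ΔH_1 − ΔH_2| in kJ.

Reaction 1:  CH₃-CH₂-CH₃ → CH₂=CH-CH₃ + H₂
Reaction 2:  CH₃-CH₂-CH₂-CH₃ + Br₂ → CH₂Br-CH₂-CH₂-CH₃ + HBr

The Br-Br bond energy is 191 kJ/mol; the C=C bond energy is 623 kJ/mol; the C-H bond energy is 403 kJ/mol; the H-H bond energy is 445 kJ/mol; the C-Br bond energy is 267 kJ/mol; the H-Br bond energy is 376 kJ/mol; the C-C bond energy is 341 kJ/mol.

Reaction 1:
  Bonds broken (reactants):
    C-C: 2 × 341 = 682
    C-H: 8 × 403 = 3224
    Σ(broken) = 3906 kJ
  Bonds formed (products):
    C-C: 1 × 341 = 341
    C-H: 6 × 403 = 2418
    C=C: 1 × 623 = 623
    H-H: 1 × 445 = 445
    Σ(formed) = 3827 kJ
  ΔH_1 = 3906 − 3827 = +79 kJ
Reaction 2:
  Bonds broken (reactants):
    Br-Br: 1 × 191 = 191
    C-C: 3 × 341 = 1023
    C-H: 10 × 403 = 4030
    Σ(broken) = 5244 kJ
  Bonds formed (products):
    C-Br: 1 × 267 = 267
    C-C: 3 × 341 = 1023
    C-H: 9 × 403 = 3627
    H-Br: 1 × 376 = 376
    Σ(formed) = 5293 kJ
  ΔH_2 = 5244 − 5293 = −49 kJ
ΔH_1 − ΔH_2 = +128 kJ, so reaction 2 has the more negative ΔH; |ΔH_1 − ΔH_2| = 128 kJ.

Reaction 2, by 128 kJ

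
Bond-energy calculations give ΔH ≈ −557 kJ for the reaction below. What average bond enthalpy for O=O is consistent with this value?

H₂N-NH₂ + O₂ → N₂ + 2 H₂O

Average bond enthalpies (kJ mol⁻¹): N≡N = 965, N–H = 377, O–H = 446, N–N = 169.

Let D be the O=O bond energy.
Σ(broken) = 4×377 + 1×169 + 1×D = 1677 + D
Σ(formed) = 1×965 + 4×446 = 2749
ΔH = Σ(broken) − Σ(formed) = (1677 + D) − (2749) = −1072 + D
Setting this equal to −557 kJ gives D = 515 kJ/mol.

D(O=O) ≈ 515 kJ/mol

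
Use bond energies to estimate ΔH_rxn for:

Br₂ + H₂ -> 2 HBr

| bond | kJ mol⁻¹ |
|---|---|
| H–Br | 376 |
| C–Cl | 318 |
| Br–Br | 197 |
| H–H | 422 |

Bonds broken (reactants):
  Br–Br: 1 × 197 = 197
  H–H: 1 × 422 = 422
  Σ(broken) = 619 kJ
Bonds formed (products):
  H–Br: 2 × 376 = 752
  Σ(formed) = 752 kJ
ΔH = Σ(broken) − Σ(formed) = 619 − 752 = −133 kJ

ΔH ≈ −133 kJ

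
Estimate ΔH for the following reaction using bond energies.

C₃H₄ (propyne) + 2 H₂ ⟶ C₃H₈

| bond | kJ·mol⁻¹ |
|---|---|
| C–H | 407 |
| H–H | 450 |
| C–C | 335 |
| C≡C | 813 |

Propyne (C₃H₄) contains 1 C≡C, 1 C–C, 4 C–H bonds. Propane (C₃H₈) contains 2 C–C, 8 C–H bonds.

ΔH ≈ −250 kJ

Bonds broken (reactants):
  C≡C: 1 × 813 = 813
  C–C: 1 × 335 = 335
  C–H: 4 × 407 = 1628
  H–H: 2 × 450 = 900
  Σ(broken) = 3676 kJ
Bonds formed (products):
  C–C: 2 × 335 = 670
  C–H: 8 × 407 = 3256
  Σ(formed) = 3926 kJ
ΔH = Σ(broken) − Σ(formed) = 3676 − 3926 = −250 kJ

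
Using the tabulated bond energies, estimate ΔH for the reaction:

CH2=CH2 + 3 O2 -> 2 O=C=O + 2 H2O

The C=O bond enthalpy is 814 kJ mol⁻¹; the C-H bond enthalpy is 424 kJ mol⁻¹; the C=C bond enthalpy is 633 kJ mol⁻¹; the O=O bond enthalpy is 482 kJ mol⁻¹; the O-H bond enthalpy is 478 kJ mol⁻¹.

ΔH ≈ −1393 kJ

Bonds broken (reactants):
  C-H: 4 × 424 = 1696
  C=C: 1 × 633 = 633
  O=O: 3 × 482 = 1446
  Σ(broken) = 3775 kJ
Bonds formed (products):
  C=O: 4 × 814 = 3256
  O-H: 4 × 478 = 1912
  Σ(formed) = 5168 kJ
ΔH = Σ(broken) − Σ(formed) = 3775 − 5168 = −1393 kJ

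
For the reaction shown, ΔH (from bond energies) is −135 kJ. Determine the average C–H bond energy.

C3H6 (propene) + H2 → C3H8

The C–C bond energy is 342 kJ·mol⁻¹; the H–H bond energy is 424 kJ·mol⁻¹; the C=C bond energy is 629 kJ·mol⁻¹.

D(C–H) ≈ 423 kJ/mol

Let D be the C–H bond energy.
Σ(broken) = 1×342 + 6×D + 1×629 + 1×424 = 1395 + 6D
Σ(formed) = 2×342 + 8×D = 684 + 8D
ΔH = Σ(broken) − Σ(formed) = (1395 + 6D) − (684 + 8D) = +711 − 2D
Setting this equal to −135 kJ gives 2D = 846, so D = 423 kJ/mol.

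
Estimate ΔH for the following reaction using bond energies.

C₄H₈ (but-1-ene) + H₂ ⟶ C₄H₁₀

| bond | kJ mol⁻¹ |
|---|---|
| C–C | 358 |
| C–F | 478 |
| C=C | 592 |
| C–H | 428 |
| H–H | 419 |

ΔH ≈ −203 kJ

Bonds broken (reactants):
  C–C: 2 × 358 = 716
  C–H: 8 × 428 = 3424
  C=C: 1 × 592 = 592
  H–H: 1 × 419 = 419
  Σ(broken) = 5151 kJ
Bonds formed (products):
  C–C: 3 × 358 = 1074
  C–H: 10 × 428 = 4280
  Σ(formed) = 5354 kJ
ΔH = Σ(broken) − Σ(formed) = 5151 − 5354 = −203 kJ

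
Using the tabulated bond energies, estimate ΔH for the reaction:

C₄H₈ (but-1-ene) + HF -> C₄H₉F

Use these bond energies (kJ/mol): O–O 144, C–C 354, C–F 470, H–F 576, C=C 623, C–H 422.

Bonds broken (reactants):
  C–C: 2 × 354 = 708
  C–H: 8 × 422 = 3376
  C=C: 1 × 623 = 623
  H–F: 1 × 576 = 576
  Σ(broken) = 5283 kJ
Bonds formed (products):
  C–C: 3 × 354 = 1062
  C–F: 1 × 470 = 470
  C–H: 9 × 422 = 3798
  Σ(formed) = 5330 kJ
ΔH = Σ(broken) − Σ(formed) = 5283 − 5330 = −47 kJ

ΔH ≈ −47 kJ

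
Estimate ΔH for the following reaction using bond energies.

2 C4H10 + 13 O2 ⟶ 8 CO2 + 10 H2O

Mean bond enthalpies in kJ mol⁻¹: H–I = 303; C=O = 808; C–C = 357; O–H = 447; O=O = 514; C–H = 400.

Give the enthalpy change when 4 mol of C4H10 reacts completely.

Bonds broken (reactants):
  C–C: 6 × 357 = 2142
  C–H: 20 × 400 = 8000
  O=O: 13 × 514 = 6682
  Σ(broken) = 16824 kJ
Bonds formed (products):
  C=O: 16 × 808 = 12928
  O–H: 20 × 447 = 8940
  Σ(formed) = 21868 kJ
ΔH = Σ(broken) − Σ(formed) = 16824 − 21868 = −5044 kJ
For 2× the reaction as written: 2 × (−5044) = −10088 kJ

ΔH = −10088 kJ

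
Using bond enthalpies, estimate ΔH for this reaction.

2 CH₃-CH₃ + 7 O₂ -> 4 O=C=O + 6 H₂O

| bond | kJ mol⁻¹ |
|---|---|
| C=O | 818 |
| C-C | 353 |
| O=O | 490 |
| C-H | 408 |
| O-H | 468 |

Bonds broken (reactants):
  C-C: 2 × 353 = 706
  C-H: 12 × 408 = 4896
  O=O: 7 × 490 = 3430
  Σ(broken) = 9032 kJ
Bonds formed (products):
  C=O: 8 × 818 = 6544
  O-H: 12 × 468 = 5616
  Σ(formed) = 12160 kJ
ΔH = Σ(broken) − Σ(formed) = 9032 − 12160 = −3128 kJ

ΔH ≈ −3128 kJ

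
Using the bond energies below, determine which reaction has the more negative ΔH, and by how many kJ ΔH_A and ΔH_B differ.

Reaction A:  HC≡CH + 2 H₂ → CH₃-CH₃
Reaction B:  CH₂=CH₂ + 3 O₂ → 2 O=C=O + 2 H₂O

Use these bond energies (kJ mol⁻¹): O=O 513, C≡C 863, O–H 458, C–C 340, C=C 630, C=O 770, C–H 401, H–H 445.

Reaction A:
  Bonds broken (reactants):
    C≡C: 1 × 863 = 863
    C–H: 2 × 401 = 802
    H–H: 2 × 445 = 890
    Σ(broken) = 2555 kJ
  Bonds formed (products):
    C–C: 1 × 340 = 340
    C–H: 6 × 401 = 2406
    Σ(formed) = 2746 kJ
  ΔH_A = 2555 − 2746 = −191 kJ
Reaction B:
  Bonds broken (reactants):
    C–H: 4 × 401 = 1604
    C=C: 1 × 630 = 630
    O=O: 3 × 513 = 1539
    Σ(broken) = 3773 kJ
  Bonds formed (products):
    C=O: 4 × 770 = 3080
    O–H: 4 × 458 = 1832
    Σ(formed) = 4912 kJ
  ΔH_B = 3773 − 4912 = −1139 kJ
ΔH_A − ΔH_B = +948 kJ, so reaction B has the more negative ΔH; |ΔH_A − ΔH_B| = 948 kJ.

Reaction B, by 948 kJ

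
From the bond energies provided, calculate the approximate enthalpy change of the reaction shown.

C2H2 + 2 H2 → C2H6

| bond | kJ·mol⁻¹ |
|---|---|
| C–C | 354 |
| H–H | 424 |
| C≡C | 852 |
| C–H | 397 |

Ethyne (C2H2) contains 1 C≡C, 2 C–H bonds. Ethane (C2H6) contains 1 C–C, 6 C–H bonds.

Bonds broken (reactants):
  C≡C: 1 × 852 = 852
  C–H: 2 × 397 = 794
  H–H: 2 × 424 = 848
  Σ(broken) = 2494 kJ
Bonds formed (products):
  C–C: 1 × 354 = 354
  C–H: 6 × 397 = 2382
  Σ(formed) = 2736 kJ
ΔH = Σ(broken) − Σ(formed) = 2494 − 2736 = −242 kJ

ΔH ≈ −242 kJ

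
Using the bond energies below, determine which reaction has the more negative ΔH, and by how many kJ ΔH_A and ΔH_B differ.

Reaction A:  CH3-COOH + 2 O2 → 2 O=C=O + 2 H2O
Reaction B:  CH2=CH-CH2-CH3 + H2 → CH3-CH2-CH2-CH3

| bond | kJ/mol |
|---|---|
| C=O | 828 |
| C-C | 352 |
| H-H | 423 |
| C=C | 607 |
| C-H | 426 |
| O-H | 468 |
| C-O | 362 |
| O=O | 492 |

Reaction A, by 738 kJ

Reaction A:
  Bonds broken (reactants):
    C-C: 1 × 352 = 352
    C-H: 3 × 426 = 1278
    C-O: 1 × 362 = 362
    C=O: 1 × 828 = 828
    O-H: 1 × 468 = 468
    O=O: 2 × 492 = 984
    Σ(broken) = 4272 kJ
  Bonds formed (products):
    C=O: 4 × 828 = 3312
    O-H: 4 × 468 = 1872
    Σ(formed) = 5184 kJ
  ΔH_A = 4272 − 5184 = −912 kJ
Reaction B:
  Bonds broken (reactants):
    C-C: 2 × 352 = 704
    C-H: 8 × 426 = 3408
    C=C: 1 × 607 = 607
    H-H: 1 × 423 = 423
    Σ(broken) = 5142 kJ
  Bonds formed (products):
    C-C: 3 × 352 = 1056
    C-H: 10 × 426 = 4260
    Σ(formed) = 5316 kJ
  ΔH_B = 5142 − 5316 = −174 kJ
ΔH_A − ΔH_B = −738 kJ, so reaction A has the more negative ΔH; |ΔH_A − ΔH_B| = 738 kJ.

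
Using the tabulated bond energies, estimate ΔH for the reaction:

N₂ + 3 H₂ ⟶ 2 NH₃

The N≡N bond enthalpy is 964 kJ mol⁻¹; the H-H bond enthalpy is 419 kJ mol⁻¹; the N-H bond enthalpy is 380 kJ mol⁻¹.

ΔH ≈ −59 kJ

Bonds broken (reactants):
  H-H: 3 × 419 = 1257
  N≡N: 1 × 964 = 964
  Σ(broken) = 2221 kJ
Bonds formed (products):
  N-H: 6 × 380 = 2280
  Σ(formed) = 2280 kJ
ΔH = Σ(broken) − Σ(formed) = 2221 − 2280 = −59 kJ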